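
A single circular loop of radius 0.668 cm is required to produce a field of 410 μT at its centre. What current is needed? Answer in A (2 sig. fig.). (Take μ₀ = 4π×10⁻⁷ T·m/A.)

I ≈ 4.4 A

At the centre of a circular loop B = μ₀I/(2R), so I = 2RB/μ₀.
With R = 0.00668 m, I = 2 × 0.00668 × 4.10×10⁻⁴ / (4π×10⁻⁷) = 4.36 A.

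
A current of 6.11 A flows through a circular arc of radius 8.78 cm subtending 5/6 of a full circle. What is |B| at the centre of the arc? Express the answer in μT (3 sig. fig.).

The Biot–Savart field of a circular arc at its centre is B = μ₀Iφ/(4πR), with φ = 5.236 rad.
B = (4π×10⁻⁷ × 6.11 × 5.236) / (4π × 0.0878) = 3.64×10⁻⁵ T.

B ≈ 36.4 μT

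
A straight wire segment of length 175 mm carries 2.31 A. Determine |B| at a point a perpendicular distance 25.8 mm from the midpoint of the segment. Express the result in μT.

B ≈ 17.2 μT

For a finite straight segment, B = (μ₀I/4πd)(sinθ₁ + sinθ₂), where θ₁, θ₂ are the angles from the perpendicular to each end.
The perpendicular from the point meets the wire at its midpoint, so each end is L/2 = 0.0875 m away along the wire.
sinθ₁ = 0.0875/√(0.0875²+0.0258²) = 0.9592; sinθ₂ = 0.0875/√(0.0875²+0.0258²) = 0.9592.
B = (4π×10⁻⁷ × 2.31) / (4π × 0.0258) × (0.9592 + 0.9592) = 1.72×10⁻⁵ T.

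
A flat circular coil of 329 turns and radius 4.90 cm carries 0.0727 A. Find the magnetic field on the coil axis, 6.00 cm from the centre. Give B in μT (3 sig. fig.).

B ≈ 77.6 μT

For an N-turn flat coil, B = Nμ₀IR²/[2(R²+z²)^(3/2)] with R = 0.049 m, z = 0.06 m.
B = 329 × 2.36×10⁻⁷ T = 7.76×10⁻⁵ T.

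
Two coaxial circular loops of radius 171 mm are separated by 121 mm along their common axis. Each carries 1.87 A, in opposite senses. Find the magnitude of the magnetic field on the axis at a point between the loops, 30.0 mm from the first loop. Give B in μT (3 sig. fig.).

B ≈ 1.84 μT

Each loop contributes B = μ₀IR²/[2(R²+z²)^(3/2)] on the axis, with z measured from that loop.
Loop 1 (z = 0.03 m): B₁ = 6.57×10⁻⁶ T. Loop 2 (z = 0.091 m): B₂ = 4.73×10⁻⁶ T.
The fields oppose: B = |B₁ − B₂| = 1.84×10⁻⁶ T.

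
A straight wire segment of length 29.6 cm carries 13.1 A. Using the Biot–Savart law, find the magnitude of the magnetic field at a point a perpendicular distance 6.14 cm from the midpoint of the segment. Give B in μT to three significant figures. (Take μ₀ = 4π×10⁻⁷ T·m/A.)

B ≈ 39.4 μT

For a finite straight segment, B = (μ₀I/4πd)(sinθ₁ + sinθ₂), where θ₁, θ₂ are the angles from the perpendicular to each end.
The perpendicular from the point meets the wire at its midpoint, so each end is L/2 = 0.148 m away along the wire.
sinθ₁ = 0.148/√(0.148²+0.0614²) = 0.9237; sinθ₂ = 0.148/√(0.148²+0.0614²) = 0.9237.
B = (4π×10⁻⁷ × 13.1) / (4π × 0.0614) × (0.9237 + 0.9237) = 3.94×10⁻⁵ T.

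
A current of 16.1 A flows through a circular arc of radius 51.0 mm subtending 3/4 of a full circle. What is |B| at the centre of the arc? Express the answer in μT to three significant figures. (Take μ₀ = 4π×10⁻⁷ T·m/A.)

The Biot–Savart field of a circular arc at its centre is B = μ₀Iφ/(4πR), with φ = 4.712 rad.
B = (4π×10⁻⁷ × 16.1 × 4.712) / (4π × 0.051) = 1.49×10⁻⁴ T.

B ≈ 149 μT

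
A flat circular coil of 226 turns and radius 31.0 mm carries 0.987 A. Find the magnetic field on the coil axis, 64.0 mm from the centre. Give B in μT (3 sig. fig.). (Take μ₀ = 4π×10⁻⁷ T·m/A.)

For an N-turn flat coil, B = Nμ₀IR²/[2(R²+z²)^(3/2)] with R = 0.031 m, z = 0.064 m.
B = 226 × 1.66×10⁻⁶ T = 3.75×10⁻⁴ T.

B ≈ 375 μT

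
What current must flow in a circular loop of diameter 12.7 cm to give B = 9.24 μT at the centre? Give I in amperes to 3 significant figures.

I ≈ 0.934 A

At the centre of a circular loop B = μ₀I/(2R), so I = 2RB/μ₀.
With R = 0.0635 m, I = 2 × 0.0635 × 9.24×10⁻⁶ / (4π×10⁻⁷) = 0.934 A.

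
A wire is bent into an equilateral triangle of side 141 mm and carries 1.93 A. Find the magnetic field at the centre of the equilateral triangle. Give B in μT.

B ≈ 24.6 μT

Each side is a finite straight segment at perpendicular distance d = a/(2 tan(π/3)) = 0.0407 m from the centre, with end-angles ±π/3.
One side contributes B₁ = (μ₀I/4πd)·2 sin(π/3) = 8.21×10⁻⁶ T.
All 3 sides add in the same direction: B = 3 × 8.21×10⁻⁶ = 2.46×10⁻⁵ T.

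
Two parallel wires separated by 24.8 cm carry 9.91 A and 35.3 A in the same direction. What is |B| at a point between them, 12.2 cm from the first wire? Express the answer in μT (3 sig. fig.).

Each long wire gives B = μ₀I/(2πd). Distances are d₁ = 0.122 m and d₂ = 0.126 m.
B₁ = 1.62×10⁻⁵ T, B₂ = 5.60×10⁻⁵ T.
Between parallel currents the two contributions point in opposite directions, so they subtract. B = |B₁ − B₂| = |1.62×10⁻⁵ − 5.60×10⁻⁵| = 3.98×10⁻⁵ T.

B ≈ 39.8 μT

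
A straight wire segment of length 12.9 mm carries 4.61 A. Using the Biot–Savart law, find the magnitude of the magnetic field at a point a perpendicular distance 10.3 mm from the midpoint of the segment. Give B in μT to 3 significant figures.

B ≈ 47.5 μT

For a finite straight segment, B = (μ₀I/4πd)(sinθ₁ + sinθ₂), where θ₁, θ₂ are the angles from the perpendicular to each end.
The perpendicular from the point meets the wire at its midpoint, so each end is L/2 = 0.00645 m away along the wire.
sinθ₁ = 0.00645/√(0.00645²+0.0103²) = 0.5307; sinθ₂ = 0.00645/√(0.00645²+0.0103²) = 0.5307.
B = (4π×10⁻⁷ × 4.61) / (4π × 0.0103) × (0.5307 + 0.5307) = 4.75×10⁻⁵ T.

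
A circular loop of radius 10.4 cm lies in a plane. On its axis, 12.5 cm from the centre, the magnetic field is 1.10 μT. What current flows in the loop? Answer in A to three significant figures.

On the axis of a loop, B = μ₀IR²/[2(R²+z²)^(3/2)], so I = 2B(R²+z²)^(3/2)/(μ₀R²).
R² + z² = 0.01082 + 0.01562 = 0.02644 m²; raised to 3/2 gives 4.30×10⁻³ m³.
I = 2 × 1.10×10⁻⁶ × 4.30×10⁻³ / (1.26×10⁻⁶ × 0.01082) = 0.696 A.

I ≈ 0.696 A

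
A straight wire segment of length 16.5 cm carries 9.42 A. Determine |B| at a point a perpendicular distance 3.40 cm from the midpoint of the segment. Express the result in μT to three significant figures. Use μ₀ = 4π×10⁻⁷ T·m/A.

For a finite straight segment, B = (μ₀I/4πd)(sinθ₁ + sinθ₂), where θ₁, θ₂ are the angles from the perpendicular to each end.
The perpendicular from the point meets the wire at its midpoint, so each end is L/2 = 0.0825 m away along the wire.
sinθ₁ = 0.0825/√(0.0825²+0.034²) = 0.9246; sinθ₂ = 0.0825/√(0.0825²+0.034²) = 0.9246.
B = (4π×10⁻⁷ × 9.42) / (4π × 0.034) × (0.9246 + 0.9246) = 5.12×10⁻⁵ T.

B ≈ 51.2 μT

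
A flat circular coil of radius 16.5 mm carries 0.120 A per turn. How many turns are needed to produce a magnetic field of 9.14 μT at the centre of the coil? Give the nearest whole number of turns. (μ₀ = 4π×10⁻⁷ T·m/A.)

N = 2

For an N-turn coil, B = Nμ₀I/(2R). A single turn gives B₁ = 4.57×10⁻⁶ T with R = 0.0165 m.
N = B/B₁ = 9.14×10⁻⁶ / 4.57×10⁻⁶ = 2.00.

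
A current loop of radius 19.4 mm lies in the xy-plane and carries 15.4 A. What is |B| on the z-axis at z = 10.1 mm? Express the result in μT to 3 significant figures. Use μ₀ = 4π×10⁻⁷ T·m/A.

On the axis of a circular loop, B = μ₀IR² / [2(R²+z²)^(3/2)].
R² + z² = (0.0194)² + (0.0101)² = 0.0004784 m², and (R²+z²)^(3/2) = 1.05×10⁻⁵ m³.
B = (4π×10⁻⁷ × 15.4 × 0.0003764) / (2 × 1.05×10⁻⁵) = 3.48×10⁻⁴ T.

B ≈ 348 μT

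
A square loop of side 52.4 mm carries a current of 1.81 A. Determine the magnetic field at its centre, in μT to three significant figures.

B ≈ 39.1 μT

Each side is a finite straight segment at perpendicular distance d = a/(2 tan(π/4)) = 0.0262 m from the centre, with end-angles ±π/4.
One side contributes B₁ = (μ₀I/4πd)·2 sin(π/4) = 9.77×10⁻⁶ T.
All 4 sides add in the same direction: B = 4 × 9.77×10⁻⁶ = 3.91×10⁻⁵ T.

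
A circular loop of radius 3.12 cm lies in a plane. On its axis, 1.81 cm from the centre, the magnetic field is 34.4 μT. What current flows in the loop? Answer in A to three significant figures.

On the axis of a loop, B = μ₀IR²/[2(R²+z²)^(3/2)], so I = 2B(R²+z²)^(3/2)/(μ₀R²).
R² + z² = 0.0009734 + 0.0003276 = 0.001301 m²; raised to 3/2 gives 4.69×10⁻⁵ m³.
I = 2 × 3.44×10⁻⁵ × 4.69×10⁻⁵ / (1.26×10⁻⁶ × 0.0009734) = 2.64 A.

I ≈ 2.64 A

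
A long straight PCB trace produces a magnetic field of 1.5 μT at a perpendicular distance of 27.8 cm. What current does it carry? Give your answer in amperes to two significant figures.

I ≈ 2.1 A

For a long straight wire B = μ₀I/(2πd), so I = 2πdB/μ₀.
I = 2π × 0.278 × 1.50×10⁻⁶ / (4π×10⁻⁷) = 2.09 A.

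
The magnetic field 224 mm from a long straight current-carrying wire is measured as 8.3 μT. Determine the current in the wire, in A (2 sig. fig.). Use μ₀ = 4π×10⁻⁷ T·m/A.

For a long straight wire B = μ₀I/(2πd), so I = 2πdB/μ₀.
I = 2π × 0.224 × 8.30×10⁻⁶ / (4π×10⁻⁷) = 9.30 A.

I ≈ 9.3 A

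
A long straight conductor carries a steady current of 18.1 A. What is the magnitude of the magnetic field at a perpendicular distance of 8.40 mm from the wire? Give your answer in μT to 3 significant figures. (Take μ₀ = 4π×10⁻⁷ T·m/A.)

B ≈ 431 μT

For an infinitely long straight wire, B = μ₀I/(2πd).
B = (4π×10⁻⁷ × 18.1) / (2π × 0.0084) = 4.31×10⁻⁴ T.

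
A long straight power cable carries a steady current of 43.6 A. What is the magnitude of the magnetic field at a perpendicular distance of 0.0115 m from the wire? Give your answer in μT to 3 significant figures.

B ≈ 758 μT

For an infinitely long straight wire, B = μ₀I/(2πd).
B = (4π×10⁻⁷ × 43.6) / (2π × 0.0115) = 7.58×10⁻⁴ T.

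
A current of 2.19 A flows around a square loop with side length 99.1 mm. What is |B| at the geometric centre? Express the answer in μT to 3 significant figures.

B ≈ 25.0 μT

Each side is a finite straight segment at perpendicular distance d = a/(2 tan(π/4)) = 0.04955 m from the centre, with end-angles ±π/4.
One side contributes B₁ = (μ₀I/4πd)·2 sin(π/4) = 6.25×10⁻⁶ T.
All 4 sides add in the same direction: B = 4 × 6.25×10⁻⁶ = 2.50×10⁻⁵ T.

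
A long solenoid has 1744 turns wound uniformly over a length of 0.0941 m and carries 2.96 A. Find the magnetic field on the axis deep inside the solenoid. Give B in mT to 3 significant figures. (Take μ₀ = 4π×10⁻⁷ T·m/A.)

Inside a long solenoid, B = μ₀nI with n = 1.853×10⁴ turns/m.
B = 4π×10⁻⁷ × 1.853×10⁴ × 2.96 = 6.89×10⁻² T.

B ≈ 68.9 mT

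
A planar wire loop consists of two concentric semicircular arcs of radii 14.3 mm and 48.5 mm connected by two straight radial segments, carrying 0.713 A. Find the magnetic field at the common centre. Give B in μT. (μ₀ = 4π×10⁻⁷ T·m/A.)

The radial connectors point toward the centre, so dl × r̂ = 0 and they contribute nothing.
Each semicircle gives μ₀I/(4R): inner arc 1.57×10⁻⁵ T, outer arc 4.62×10⁻⁶ T.
The two arcs carry current in opposite angular senses, so their fields oppose: B = |1.57×10⁻⁵ − 4.62×10⁻⁶| = 1.10×10⁻⁵ T.

B ≈ 11.0 μT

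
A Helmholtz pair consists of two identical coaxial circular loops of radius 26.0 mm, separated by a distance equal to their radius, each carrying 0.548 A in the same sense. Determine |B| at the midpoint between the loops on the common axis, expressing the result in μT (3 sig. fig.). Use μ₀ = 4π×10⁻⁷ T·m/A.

Each loop contributes B = μ₀IR²/[2(R²+z²)^(3/2)] on the axis, with z measured from that loop.
Loop 1 (z = 0.013 m): B₁ = 9.48×10⁻⁶ T. Loop 2 (z = 0.013 m): B₂ = 9.48×10⁻⁶ T.
The fields add: B = B₁ + B₂ = 1.90×10⁻⁵ T.

B ≈ 19.0 μT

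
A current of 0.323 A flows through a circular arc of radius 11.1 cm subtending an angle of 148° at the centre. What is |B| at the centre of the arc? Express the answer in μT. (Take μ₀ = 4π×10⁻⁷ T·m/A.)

The Biot–Savart field of a circular arc at its centre is B = μ₀Iφ/(4πR), with φ = 2.583 rad.
B = (4π×10⁻⁷ × 0.323 × 2.583) / (4π × 0.111) = 7.52×10⁻⁷ T.

B ≈ 0.752 μT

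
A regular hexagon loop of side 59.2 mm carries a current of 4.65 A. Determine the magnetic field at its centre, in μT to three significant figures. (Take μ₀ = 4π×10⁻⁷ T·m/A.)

B ≈ 54.4 μT

Each side is a finite straight segment at perpendicular distance d = a/(2 tan(π/6)) = 0.05127 m from the centre, with end-angles ±π/6.
One side contributes B₁ = (μ₀I/4πd)·2 sin(π/6) = 9.07×10⁻⁶ T.
All 6 sides add in the same direction: B = 6 × 9.07×10⁻⁶ = 5.44×10⁻⁵ T.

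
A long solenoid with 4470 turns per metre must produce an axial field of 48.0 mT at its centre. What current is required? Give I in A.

Inside a long solenoid B = μ₀nI with n = 4470 m⁻¹, so I = B/(μ₀n).
I = 4.80×10⁻² / (4π×10⁻⁷ × 4470) = 8.55 A.

I ≈ 8.55 A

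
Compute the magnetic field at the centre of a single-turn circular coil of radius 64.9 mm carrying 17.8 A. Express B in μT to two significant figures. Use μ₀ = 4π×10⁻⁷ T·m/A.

At the centre of a circular loop the Biot–Savart law gives B = μ₀I/(2R).
B = (4π×10⁻⁷ × 17.8) / (2 × 0.0649) = 1.72×10⁻⁴ T.

B ≈ 170 μT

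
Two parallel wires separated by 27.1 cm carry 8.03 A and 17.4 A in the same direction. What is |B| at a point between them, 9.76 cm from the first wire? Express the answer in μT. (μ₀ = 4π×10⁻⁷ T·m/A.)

B ≈ 3.61 μT

Each long wire gives B = μ₀I/(2πd). Distances are d₁ = 0.0976 m and d₂ = 0.1734 m.
B₁ = 1.65×10⁻⁵ T, B₂ = 2.01×10⁻⁵ T.
Between parallel currents the two contributions point in opposite directions, so they subtract. B = |B₁ − B₂| = |1.65×10⁻⁵ − 2.01×10⁻⁵| = 3.61×10⁻⁶ T.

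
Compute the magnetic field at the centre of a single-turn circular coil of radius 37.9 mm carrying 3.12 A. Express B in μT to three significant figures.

B ≈ 51.7 μT

At the centre of a circular loop the Biot–Savart law gives B = μ₀I/(2R).
B = (4π×10⁻⁷ × 3.12) / (2 × 0.0379) = 5.17×10⁻⁵ T.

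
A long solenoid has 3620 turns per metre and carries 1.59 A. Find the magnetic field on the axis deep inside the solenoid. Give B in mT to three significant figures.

Inside a long solenoid, B = μ₀nI with n = 3620 turns/m.
B = 4π×10⁻⁷ × 3620 × 1.59 = 7.23×10⁻³ T.

B ≈ 7.23 mT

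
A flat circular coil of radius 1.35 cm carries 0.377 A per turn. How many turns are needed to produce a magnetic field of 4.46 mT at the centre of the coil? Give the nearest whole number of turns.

N = 254

For an N-turn coil, B = Nμ₀I/(2R). A single turn gives B₁ = 1.75×10⁻⁵ T with R = 0.0135 m.
N = B/B₁ = 4.46×10⁻³ / 1.75×10⁻⁵ = 254.18.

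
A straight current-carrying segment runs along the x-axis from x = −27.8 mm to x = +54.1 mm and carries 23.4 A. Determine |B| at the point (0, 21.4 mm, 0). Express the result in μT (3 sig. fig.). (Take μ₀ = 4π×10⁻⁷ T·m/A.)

For a finite straight segment, B = (μ₀I/4πd)(sinθ₁ + sinθ₂), where θ₁, θ₂ are the angles from the perpendicular to each end.
The perpendicular distance is d = 0.0214 m; the end-offsets along the wire are a = 0.0278 m and b = 0.0541 m.
sinθ₁ = 0.0278/√(0.0278²+0.0214²) = 0.7924; sinθ₂ = 0.0541/√(0.0541²+0.0214²) = 0.9299.
B = (4π×10⁻⁷ × 23.4) / (4π × 0.0214) × (0.7924 + 0.9299) = 1.88×10⁻⁴ T.

B ≈ 188 μT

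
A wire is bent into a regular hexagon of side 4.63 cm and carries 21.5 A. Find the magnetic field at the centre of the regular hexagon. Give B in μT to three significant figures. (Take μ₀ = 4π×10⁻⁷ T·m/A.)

Each side is a finite straight segment at perpendicular distance d = a/(2 tan(π/6)) = 0.0401 m from the centre, with end-angles ±π/6.
One side contributes B₁ = (μ₀I/4πd)·2 sin(π/6) = 5.36×10⁻⁵ T.
All 6 sides add in the same direction: B = 6 × 5.36×10⁻⁵ = 3.22×10⁻⁴ T.

B ≈ 322 μT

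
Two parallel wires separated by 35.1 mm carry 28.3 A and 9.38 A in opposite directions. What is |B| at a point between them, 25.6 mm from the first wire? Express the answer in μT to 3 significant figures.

B ≈ 419 μT

Each long wire gives B = μ₀I/(2πd). Distances are d₁ = 0.0256 m and d₂ = 0.0095 m.
B₁ = 2.21×10⁻⁴ T, B₂ = 1.97×10⁻⁴ T.
Between antiparallel currents both contributions point the same way, so they add. B = B₁ + B₂ = 2.21×10⁻⁴ + 1.97×10⁻⁴ = 4.19×10⁻⁴ T.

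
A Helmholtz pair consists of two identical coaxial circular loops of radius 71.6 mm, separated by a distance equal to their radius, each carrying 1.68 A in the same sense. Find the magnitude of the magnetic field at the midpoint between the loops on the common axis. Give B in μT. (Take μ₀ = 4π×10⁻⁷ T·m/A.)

B ≈ 21.1 μT

Each loop contributes B = μ₀IR²/[2(R²+z²)^(3/2)] on the axis, with z measured from that loop.
Loop 1 (z = 0.0358 m): B₁ = 1.05×10⁻⁵ T. Loop 2 (z = 0.0358 m): B₂ = 1.05×10⁻⁵ T.
The fields add: B = B₁ + B₂ = 2.11×10⁻⁵ T.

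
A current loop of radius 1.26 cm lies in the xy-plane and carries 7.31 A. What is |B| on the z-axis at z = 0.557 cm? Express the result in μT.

B ≈ 279 μT

On the axis of a circular loop, B = μ₀IR² / [2(R²+z²)^(3/2)].
R² + z² = (0.0126)² + (0.00557)² = 0.0001898 m², and (R²+z²)^(3/2) = 2.61×10⁻⁶ m³.
B = (4π×10⁻⁷ × 7.31 × 0.0001588) / (2 × 2.61×10⁻⁶) = 2.79×10⁻⁴ T.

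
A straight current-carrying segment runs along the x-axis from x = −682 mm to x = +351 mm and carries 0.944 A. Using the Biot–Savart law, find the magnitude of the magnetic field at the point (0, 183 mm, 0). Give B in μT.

B ≈ 0.956 μT

For a finite straight segment, B = (μ₀I/4πd)(sinθ₁ + sinθ₂), where θ₁, θ₂ are the angles from the perpendicular to each end.
The perpendicular distance is d = 0.183 m; the end-offsets along the wire are a = 0.682 m and b = 0.351 m.
sinθ₁ = 0.682/√(0.682²+0.183²) = 0.9658; sinθ₂ = 0.351/√(0.351²+0.183²) = 0.8867.
B = (4π×10⁻⁷ × 0.944) / (4π × 0.183) × (0.9658 + 0.8867) = 9.56×10⁻⁷ T.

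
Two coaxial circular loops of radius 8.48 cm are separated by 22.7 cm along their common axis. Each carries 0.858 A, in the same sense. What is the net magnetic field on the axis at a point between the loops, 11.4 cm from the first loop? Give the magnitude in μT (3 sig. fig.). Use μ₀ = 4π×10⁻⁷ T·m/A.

B ≈ 2.73 μT

Each loop contributes B = μ₀IR²/[2(R²+z²)^(3/2)] on the axis, with z measured from that loop.
Loop 1 (z = 0.114 m): B₁ = 1.35×10⁻⁶ T. Loop 2 (z = 0.113 m): B₂ = 1.37×10⁻⁶ T.
The fields add: B = B₁ + B₂ = 2.73×10⁻⁶ T.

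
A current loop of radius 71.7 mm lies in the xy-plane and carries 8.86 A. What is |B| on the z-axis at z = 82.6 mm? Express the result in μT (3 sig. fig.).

On the axis of a circular loop, B = μ₀IR² / [2(R²+z²)^(3/2)].
R² + z² = (0.0717)² + (0.0826)² = 0.01196 m², and (R²+z²)^(3/2) = 1.31×10⁻³ m³.
B = (4π×10⁻⁷ × 8.86 × 0.005141) / (2 × 1.31×10⁻³) = 2.19×10⁻⁵ T.

B ≈ 21.9 μT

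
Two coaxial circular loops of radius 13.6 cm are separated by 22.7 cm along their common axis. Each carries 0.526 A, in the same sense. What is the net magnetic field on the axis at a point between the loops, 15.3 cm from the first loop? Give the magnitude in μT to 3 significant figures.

Each loop contributes B = μ₀IR²/[2(R²+z²)^(3/2)] on the axis, with z measured from that loop.
Loop 1 (z = 0.153 m): B₁ = 7.13×10⁻⁷ T. Loop 2 (z = 0.074 m): B₂ = 1.65×10⁻⁶ T.
The fields add: B = B₁ + B₂ = 2.36×10⁻⁶ T.

B ≈ 2.36 μT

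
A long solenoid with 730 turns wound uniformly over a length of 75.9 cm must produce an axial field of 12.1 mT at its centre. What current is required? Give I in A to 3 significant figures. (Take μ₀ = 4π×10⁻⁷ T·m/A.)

Inside a long solenoid B = μ₀nI with n = 961.8 m⁻¹, so I = B/(μ₀n).
I = 1.21×10⁻² / (4π×10⁻⁷ × 961.8) = 10.0 A.

I ≈ 10.0 A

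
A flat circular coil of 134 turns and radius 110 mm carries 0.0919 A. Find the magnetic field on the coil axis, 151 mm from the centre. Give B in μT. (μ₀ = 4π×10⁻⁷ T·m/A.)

B ≈ 14.4 μT

For an N-turn flat coil, B = Nμ₀IR²/[2(R²+z²)^(3/2)] with R = 0.11 m, z = 0.151 m.
B = 134 × 1.07×10⁻⁷ T = 1.44×10⁻⁵ T.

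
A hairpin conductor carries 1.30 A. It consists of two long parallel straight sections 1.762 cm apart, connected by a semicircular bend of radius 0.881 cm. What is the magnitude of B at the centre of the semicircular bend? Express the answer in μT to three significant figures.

B ≈ 75.9 μT

The semicircular arc contributes B_arc = μ₀I·π/(4πR) = μ₀I/(4R) = 4.64×10⁻⁵ T.
Each semi-infinite lead is at perpendicular distance R = 0.00881 m from the centre, with the perpendicular foot at its near end, so it contributes μ₀I/(4πR); both point the same way, together 2.95×10⁻⁵ T.
Arc and leads all point the same direction: B = 4.64×10⁻⁵ + 2.95×10⁻⁵ = 7.59×10⁻⁵ T.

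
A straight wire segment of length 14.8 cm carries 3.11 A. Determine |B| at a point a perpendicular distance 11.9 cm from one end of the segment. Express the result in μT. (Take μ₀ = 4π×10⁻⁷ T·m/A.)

B ≈ 2.04 μT

For a finite straight segment, B = (μ₀I/4πd)(sinθ₁ + sinθ₂), where θ₁, θ₂ are the angles from the perpendicular to each end.
The perpendicular foot is at one end, so the two end-offsets along the wire are 0 and L = 0.148 m.
sinθ₁ = 0/√(0²+0.119²) = 0.0000; sinθ₂ = 0.148/√(0.148²+0.119²) = 0.7793.
B = (4π×10⁻⁷ × 3.11) / (4π × 0.119) × (0.0000 + 0.7793) = 2.04×10⁻⁶ T.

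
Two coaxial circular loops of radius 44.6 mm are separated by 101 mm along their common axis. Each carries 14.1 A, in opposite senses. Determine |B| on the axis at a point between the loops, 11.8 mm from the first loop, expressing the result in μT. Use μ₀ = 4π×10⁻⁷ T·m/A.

B ≈ 162 μT

Each loop contributes B = μ₀IR²/[2(R²+z²)^(3/2)] on the axis, with z measured from that loop.
Loop 1 (z = 0.0118 m): B₁ = 1.79×10⁻⁴ T. Loop 2 (z = 0.0892 m): B₂ = 1.78×10⁻⁵ T.
The fields oppose: B = |B₁ − B₂| = 1.62×10⁻⁴ T.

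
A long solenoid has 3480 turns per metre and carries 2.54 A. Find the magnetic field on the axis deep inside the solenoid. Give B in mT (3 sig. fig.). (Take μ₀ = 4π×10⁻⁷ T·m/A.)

Inside a long solenoid, B = μ₀nI with n = 3480 turns/m.
B = 4π×10⁻⁷ × 3480 × 2.54 = 1.11×10⁻² T.

B ≈ 11.1 mT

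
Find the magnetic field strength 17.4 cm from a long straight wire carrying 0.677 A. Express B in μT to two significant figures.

B ≈ 0.78 μT

For an infinitely long straight wire, B = μ₀I/(2πd).
B = (4π×10⁻⁷ × 0.677) / (2π × 0.174) = 7.78×10⁻⁷ T.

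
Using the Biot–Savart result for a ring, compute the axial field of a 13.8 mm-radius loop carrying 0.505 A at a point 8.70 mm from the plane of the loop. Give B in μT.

On the axis of a circular loop, B = μ₀IR² / [2(R²+z²)^(3/2)].
R² + z² = (0.0138)² + (0.0087)² = 0.0002661 m², and (R²+z²)^(3/2) = 4.34×10⁻⁶ m³.
B = (4π×10⁻⁷ × 0.505 × 0.0001904) / (2 × 4.34×10⁻⁶) = 1.39×10⁻⁵ T.

B ≈ 13.9 μT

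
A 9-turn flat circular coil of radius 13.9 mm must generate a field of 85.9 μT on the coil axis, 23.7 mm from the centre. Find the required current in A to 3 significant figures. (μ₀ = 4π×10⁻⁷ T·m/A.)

For an N-turn coil, B = Nμ₀IR²/[2(R²+z²)^(3/2)] with R = 0.0139 m, z = 0.0237 m, so I = 2B(R²+z²)^(3/2)/(Nμ₀R²) = 2 × 8.59×10⁻⁵ × 2.07×10⁻⁵ / (9 × 4π×10⁻⁷ × 0.0001932) = 1.63 A.

I ≈ 1.63 A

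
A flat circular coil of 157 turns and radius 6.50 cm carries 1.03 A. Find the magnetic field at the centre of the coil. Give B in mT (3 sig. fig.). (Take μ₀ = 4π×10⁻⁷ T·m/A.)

For an N-turn flat coil, B = Nμ₀I/(2R) with R = 0.065 m.
B = 157 × 9.96×10⁻⁶ T = 1.56×10⁻³ T.

B ≈ 1.56 mT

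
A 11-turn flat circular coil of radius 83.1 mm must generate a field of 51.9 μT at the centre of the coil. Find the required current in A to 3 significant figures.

For an N-turn coil, B = Nμ₀I/(2R) with R = 0.0831 m, so I = 2RB/(Nμ₀) = 2 × 0.0831 × 5.19×10⁻⁵ / (11 × 4π×10⁻⁷) = 0.624 A.

I ≈ 0.624 A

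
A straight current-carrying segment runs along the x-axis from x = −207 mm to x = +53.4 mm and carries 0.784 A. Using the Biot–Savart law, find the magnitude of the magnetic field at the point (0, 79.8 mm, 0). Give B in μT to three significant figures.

B ≈ 1.46 μT

For a finite straight segment, B = (μ₀I/4πd)(sinθ₁ + sinθ₂), where θ₁, θ₂ are the angles from the perpendicular to each end.
The perpendicular distance is d = 0.0798 m; the end-offsets along the wire are a = 0.207 m and b = 0.0534 m.
sinθ₁ = 0.207/√(0.207²+0.0798²) = 0.9331; sinθ₂ = 0.0534/√(0.0534²+0.0798²) = 0.5561.
B = (4π×10⁻⁷ × 0.784) / (4π × 0.0798) × (0.9331 + 0.5561) = 1.46×10⁻⁶ T.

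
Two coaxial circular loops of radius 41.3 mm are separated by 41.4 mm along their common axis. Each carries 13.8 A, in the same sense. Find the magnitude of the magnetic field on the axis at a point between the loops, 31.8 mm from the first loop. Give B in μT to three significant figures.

Each loop contributes B = μ₀IR²/[2(R²+z²)^(3/2)] on the axis, with z measured from that loop.
Loop 1 (z = 0.0318 m): B₁ = 1.04×10⁻⁴ T. Loop 2 (z = 0.0096 m): B₂ = 1.94×10⁻⁴ T.
The fields add: B = B₁ + B₂ = 2.98×10⁻⁴ T.

B ≈ 298 μT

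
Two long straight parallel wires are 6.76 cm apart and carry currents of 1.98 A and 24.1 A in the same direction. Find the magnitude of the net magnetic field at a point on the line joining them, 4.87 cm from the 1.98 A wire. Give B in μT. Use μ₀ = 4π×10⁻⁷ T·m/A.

Each long wire gives B = μ₀I/(2πd). Distances are d₁ = 0.0487 m and d₂ = 0.0189 m.
B₁ = 8.13×10⁻⁶ T, B₂ = 2.55×10⁻⁴ T.
Between parallel currents the two contributions point in opposite directions, so they subtract. B = |B₁ − B₂| = |8.13×10⁻⁶ − 2.55×10⁻⁴| = 2.47×10⁻⁴ T.

B ≈ 247 μT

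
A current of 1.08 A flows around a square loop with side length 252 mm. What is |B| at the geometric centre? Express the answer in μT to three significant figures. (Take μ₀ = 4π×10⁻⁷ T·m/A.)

B ≈ 4.85 μT

Each side is a finite straight segment at perpendicular distance d = a/(2 tan(π/4)) = 0.126 m from the centre, with end-angles ±π/4.
One side contributes B₁ = (μ₀I/4πd)·2 sin(π/4) = 1.21×10⁻⁶ T.
All 4 sides add in the same direction: B = 4 × 1.21×10⁻⁶ = 4.85×10⁻⁶ T.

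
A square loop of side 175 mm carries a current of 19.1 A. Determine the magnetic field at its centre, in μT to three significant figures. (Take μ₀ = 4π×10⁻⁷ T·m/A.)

B ≈ 123 μT

Each side is a finite straight segment at perpendicular distance d = a/(2 tan(π/4)) = 0.0875 m from the centre, with end-angles ±π/4.
One side contributes B₁ = (μ₀I/4πd)·2 sin(π/4) = 3.09×10⁻⁵ T.
All 4 sides add in the same direction: B = 4 × 3.09×10⁻⁵ = 1.23×10⁻⁴ T.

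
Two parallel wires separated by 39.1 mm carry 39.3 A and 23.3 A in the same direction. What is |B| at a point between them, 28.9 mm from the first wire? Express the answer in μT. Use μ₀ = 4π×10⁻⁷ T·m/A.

Each long wire gives B = μ₀I/(2πd). Distances are d₁ = 0.0289 m and d₂ = 0.0102 m.
B₁ = 2.72×10⁻⁴ T, B₂ = 4.57×10⁻⁴ T.
Between parallel currents the two contributions point in opposite directions, so they subtract. B = |B₁ − B₂| = |2.72×10⁻⁴ − 4.57×10⁻⁴| = 1.85×10⁻⁴ T.

B ≈ 185 μT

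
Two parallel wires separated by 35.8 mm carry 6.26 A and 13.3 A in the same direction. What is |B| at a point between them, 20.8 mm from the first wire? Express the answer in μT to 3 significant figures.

B ≈ 117 μT

Each long wire gives B = μ₀I/(2πd). Distances are d₁ = 0.0208 m and d₂ = 0.015 m.
B₁ = 6.02×10⁻⁵ T, B₂ = 1.77×10⁻⁴ T.
Between parallel currents the two contributions point in opposite directions, so they subtract. B = |B₁ − B₂| = |6.02×10⁻⁵ − 1.77×10⁻⁴| = 1.17×10⁻⁴ T.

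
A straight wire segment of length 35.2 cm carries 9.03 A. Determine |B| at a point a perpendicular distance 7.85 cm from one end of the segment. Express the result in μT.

For a finite straight segment, B = (μ₀I/4πd)(sinθ₁ + sinθ₂), where θ₁, θ₂ are the angles from the perpendicular to each end.
The perpendicular foot is at one end, so the two end-offsets along the wire are 0 and L = 0.352 m.
sinθ₁ = 0/√(0²+0.0785²) = 0.0000; sinθ₂ = 0.352/√(0.352²+0.0785²) = 0.9760.
B = (4π×10⁻⁷ × 9.03) / (4π × 0.0785) × (0.0000 + 0.9760) = 1.12×10⁻⁵ T.

B ≈ 11.2 μT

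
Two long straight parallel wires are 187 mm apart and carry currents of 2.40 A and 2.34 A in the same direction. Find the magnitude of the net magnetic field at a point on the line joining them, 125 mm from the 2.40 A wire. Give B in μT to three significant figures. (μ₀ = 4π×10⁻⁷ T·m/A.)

B ≈ 3.71 μT

Each long wire gives B = μ₀I/(2πd). Distances are d₁ = 0.125 m and d₂ = 0.062 m.
B₁ = 3.84×10⁻⁶ T, B₂ = 7.55×10⁻⁶ T.
Between parallel currents the two contributions point in opposite directions, so they subtract. B = |B₁ − B₂| = |3.84×10⁻⁶ − 7.55×10⁻⁶| = 3.71×10⁻⁶ T.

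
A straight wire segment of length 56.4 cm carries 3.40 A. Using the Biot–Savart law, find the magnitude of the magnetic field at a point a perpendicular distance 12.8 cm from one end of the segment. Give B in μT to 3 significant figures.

B ≈ 2.59 μT

For a finite straight segment, B = (μ₀I/4πd)(sinθ₁ + sinθ₂), where θ₁, θ₂ are the angles from the perpendicular to each end.
The perpendicular foot is at one end, so the two end-offsets along the wire are 0 and L = 0.564 m.
sinθ₁ = 0/√(0²+0.128²) = 0.0000; sinθ₂ = 0.564/√(0.564²+0.128²) = 0.9752.
B = (4π×10⁻⁷ × 3.40) / (4π × 0.128) × (0.0000 + 0.9752) = 2.59×10⁻⁶ T.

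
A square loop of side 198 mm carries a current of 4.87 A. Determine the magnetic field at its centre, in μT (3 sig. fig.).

Each side is a finite straight segment at perpendicular distance d = a/(2 tan(π/4)) = 0.099 m from the centre, with end-angles ±π/4.
One side contributes B₁ = (μ₀I/4πd)·2 sin(π/4) = 6.96×10⁻⁶ T.
All 4 sides add in the same direction: B = 4 × 6.96×10⁻⁶ = 2.78×10⁻⁵ T.

B ≈ 27.8 μT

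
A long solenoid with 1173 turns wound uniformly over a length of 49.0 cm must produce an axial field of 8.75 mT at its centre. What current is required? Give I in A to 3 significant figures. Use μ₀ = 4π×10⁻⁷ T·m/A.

Inside a long solenoid B = μ₀nI with n = 2394 m⁻¹, so I = B/(μ₀n).
I = 8.75×10⁻³ / (4π×10⁻⁷ × 2394) = 2.91 A.

I ≈ 2.91 A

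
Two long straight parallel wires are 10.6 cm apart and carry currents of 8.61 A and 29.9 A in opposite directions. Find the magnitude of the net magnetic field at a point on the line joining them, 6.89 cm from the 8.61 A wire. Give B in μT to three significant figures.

Each long wire gives B = μ₀I/(2πd). Distances are d₁ = 0.0689 m and d₂ = 0.0371 m.
B₁ = 2.50×10⁻⁵ T, B₂ = 1.61×10⁻⁴ T.
Between antiparallel currents both contributions point the same way, so they add. B = B₁ + B₂ = 2.50×10⁻⁵ + 1.61×10⁻⁴ = 1.86×10⁻⁴ T.

B ≈ 186 μT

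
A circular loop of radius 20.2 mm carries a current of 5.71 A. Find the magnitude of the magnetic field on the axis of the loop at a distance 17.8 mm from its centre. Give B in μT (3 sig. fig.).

B ≈ 75.0 μT

On the axis of a circular loop, B = μ₀IR² / [2(R²+z²)^(3/2)].
R² + z² = (0.0202)² + (0.0178)² = 0.0007249 m², and (R²+z²)^(3/2) = 1.95×10⁻⁵ m³.
B = (4π×10⁻⁷ × 5.71 × 0.000408) / (2 × 1.95×10⁻⁵) = 7.50×10⁻⁵ T.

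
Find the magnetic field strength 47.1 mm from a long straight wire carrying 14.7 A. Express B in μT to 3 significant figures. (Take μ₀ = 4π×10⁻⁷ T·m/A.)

For an infinitely long straight wire, B = μ₀I/(2πd).
B = (4π×10⁻⁷ × 14.7) / (2π × 0.0471) = 6.24×10⁻⁵ T.

B ≈ 62.4 μT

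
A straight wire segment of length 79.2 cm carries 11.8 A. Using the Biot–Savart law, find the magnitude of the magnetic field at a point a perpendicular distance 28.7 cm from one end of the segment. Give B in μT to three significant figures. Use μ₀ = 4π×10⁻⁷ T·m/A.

B ≈ 3.87 μT

For a finite straight segment, B = (μ₀I/4πd)(sinθ₁ + sinθ₂), where θ₁, θ₂ are the angles from the perpendicular to each end.
The perpendicular foot is at one end, so the two end-offsets along the wire are 0 and L = 0.792 m.
sinθ₁ = 0/√(0²+0.287²) = 0.0000; sinθ₂ = 0.792/√(0.792²+0.287²) = 0.9402.
B = (4π×10⁻⁷ × 11.8) / (4π × 0.287) × (0.0000 + 0.9402) = 3.87×10⁻⁶ T.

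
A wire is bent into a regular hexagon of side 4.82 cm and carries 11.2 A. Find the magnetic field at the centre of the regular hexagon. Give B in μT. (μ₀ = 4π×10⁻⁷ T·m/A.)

B ≈ 161 μT

Each side is a finite straight segment at perpendicular distance d = a/(2 tan(π/6)) = 0.04174 m from the centre, with end-angles ±π/6.
One side contributes B₁ = (μ₀I/4πd)·2 sin(π/6) = 2.68×10⁻⁵ T.
All 6 sides add in the same direction: B = 6 × 2.68×10⁻⁵ = 1.61×10⁻⁴ T.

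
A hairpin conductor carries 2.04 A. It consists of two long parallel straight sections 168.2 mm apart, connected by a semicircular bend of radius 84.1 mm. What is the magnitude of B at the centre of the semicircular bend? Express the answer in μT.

B ≈ 12.5 μT

The semicircular arc contributes B_arc = μ₀I·π/(4πR) = μ₀I/(4R) = 7.62×10⁻⁶ T.
Each semi-infinite lead is at perpendicular distance R = 0.0841 m from the centre, with the perpendicular foot at its near end, so it contributes μ₀I/(4πR); both point the same way, together 4.85×10⁻⁶ T.
Arc and leads all point the same direction: B = 7.62×10⁻⁶ + 4.85×10⁻⁶ = 1.25×10⁻⁵ T.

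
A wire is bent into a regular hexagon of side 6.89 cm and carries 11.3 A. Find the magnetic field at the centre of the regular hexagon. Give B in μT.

B ≈ 114 μT

Each side is a finite straight segment at perpendicular distance d = a/(2 tan(π/6)) = 0.05967 m from the centre, with end-angles ±π/6.
One side contributes B₁ = (μ₀I/4πd)·2 sin(π/6) = 1.89×10⁻⁵ T.
All 6 sides add in the same direction: B = 6 × 1.89×10⁻⁵ = 1.14×10⁻⁴ T.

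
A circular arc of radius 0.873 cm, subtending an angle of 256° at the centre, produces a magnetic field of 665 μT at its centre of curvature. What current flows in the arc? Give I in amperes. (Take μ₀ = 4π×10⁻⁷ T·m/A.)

For a circular arc, B = μ₀Iφ/(4πR) with φ in radians; here φ = 4.468 rad.
So I = 4πRB/(μ₀φ) = 4π × 0.00873 × 6.65×10⁻⁴ / (4π×10⁻⁷ × 4.468) = 13.0 A.

I ≈ 13.0 A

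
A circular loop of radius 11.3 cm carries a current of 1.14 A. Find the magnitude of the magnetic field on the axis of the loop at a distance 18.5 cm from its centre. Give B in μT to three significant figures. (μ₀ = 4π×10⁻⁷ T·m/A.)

On the axis of a circular loop, B = μ₀IR² / [2(R²+z²)^(3/2)].
R² + z² = (0.113)² + (0.185)² = 0.04699 m², and (R²+z²)^(3/2) = 1.02×10⁻² m³.
B = (4π×10⁻⁷ × 1.14 × 0.01277) / (2 × 1.02×10⁻²) = 8.98×10⁻⁷ T.

B ≈ 0.898 μT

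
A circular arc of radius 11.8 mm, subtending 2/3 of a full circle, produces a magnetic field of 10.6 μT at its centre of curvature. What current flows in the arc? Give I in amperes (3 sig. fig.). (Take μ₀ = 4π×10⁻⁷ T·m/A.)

I ≈ 0.299 A

For a circular arc, B = μ₀Iφ/(4πR) with φ in radians; here φ = 4.189 rad.
So I = 4πRB/(μ₀φ) = 4π × 0.0118 × 1.06×10⁻⁵ / (4π×10⁻⁷ × 4.189) = 0.299 A.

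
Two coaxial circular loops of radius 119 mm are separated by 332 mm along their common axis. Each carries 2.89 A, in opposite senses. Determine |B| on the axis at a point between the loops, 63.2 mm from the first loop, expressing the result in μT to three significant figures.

Each loop contributes B = μ₀IR²/[2(R²+z²)^(3/2)] on the axis, with z measured from that loop.
Loop 1 (z = 0.0632 m): B₁ = 1.05×10⁻⁵ T. Loop 2 (z = 0.2688 m): B₂ = 1.01×10⁻⁶ T.
The fields oppose: B = |B₁ − B₂| = 9.50×10⁻⁶ T.

B ≈ 9.50 μT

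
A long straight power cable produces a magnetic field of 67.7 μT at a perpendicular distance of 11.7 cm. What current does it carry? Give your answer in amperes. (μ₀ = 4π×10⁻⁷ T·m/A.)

For a long straight wire B = μ₀I/(2πd), so I = 2πdB/μ₀.
I = 2π × 0.117 × 6.77×10⁻⁵ / (4π×10⁻⁷) = 39.6 A.

I ≈ 39.6 A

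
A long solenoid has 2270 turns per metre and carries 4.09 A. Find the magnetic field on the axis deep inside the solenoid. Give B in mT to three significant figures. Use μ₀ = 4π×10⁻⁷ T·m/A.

B ≈ 11.7 mT

Inside a long solenoid, B = μ₀nI with n = 2270 turns/m.
B = 4π×10⁻⁷ × 2270 × 4.09 = 1.17×10⁻² T.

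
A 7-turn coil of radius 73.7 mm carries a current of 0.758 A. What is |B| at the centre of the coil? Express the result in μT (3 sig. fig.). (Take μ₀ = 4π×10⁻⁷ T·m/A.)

For an N-turn flat coil, B = Nμ₀I/(2R) with R = 0.0737 m.
B = 7 × 6.46×10⁻⁶ T = 4.52×10⁻⁵ T.

B ≈ 45.2 μT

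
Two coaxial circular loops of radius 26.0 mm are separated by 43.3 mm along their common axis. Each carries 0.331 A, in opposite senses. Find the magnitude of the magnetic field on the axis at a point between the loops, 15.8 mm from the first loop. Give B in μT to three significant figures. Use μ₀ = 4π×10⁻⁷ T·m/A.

B ≈ 2.40 μT

Each loop contributes B = μ₀IR²/[2(R²+z²)^(3/2)] on the axis, with z measured from that loop.
Loop 1 (z = 0.0158 m): B₁ = 4.99×10⁻⁶ T. Loop 2 (z = 0.0275 m): B₂ = 2.59×10⁻⁶ T.
The fields oppose: B = |B₁ − B₂| = 2.40×10⁻⁶ T.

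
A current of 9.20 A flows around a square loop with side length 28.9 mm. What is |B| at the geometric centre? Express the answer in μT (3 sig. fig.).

Each side is a finite straight segment at perpendicular distance d = a/(2 tan(π/4)) = 0.01445 m from the centre, with end-angles ±π/4.
One side contributes B₁ = (μ₀I/4πd)·2 sin(π/4) = 9.00×10⁻⁵ T.
All 4 sides add in the same direction: B = 4 × 9.00×10⁻⁵ = 3.60×10⁻⁴ T.

B ≈ 360 μT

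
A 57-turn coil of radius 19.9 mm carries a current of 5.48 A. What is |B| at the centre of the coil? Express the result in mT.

B ≈ 9.86 mT

For an N-turn flat coil, B = Nμ₀I/(2R) with R = 0.0199 m.
B = 57 × 1.73×10⁻⁴ T = 9.86×10⁻³ T.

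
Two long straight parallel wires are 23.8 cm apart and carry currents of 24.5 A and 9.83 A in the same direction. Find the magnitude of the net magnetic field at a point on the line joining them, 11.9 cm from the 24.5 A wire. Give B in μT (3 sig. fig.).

Each long wire gives B = μ₀I/(2πd). Distances are d₁ = 0.119 m and d₂ = 0.119 m.
B₁ = 4.12×10⁻⁵ T, B₂ = 1.65×10⁻⁵ T.
Between parallel currents the two contributions point in opposite directions, so they subtract. B = |B₁ − B₂| = |4.12×10⁻⁵ − 1.65×10⁻⁵| = 2.47×10⁻⁵ T.

B ≈ 24.7 μT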